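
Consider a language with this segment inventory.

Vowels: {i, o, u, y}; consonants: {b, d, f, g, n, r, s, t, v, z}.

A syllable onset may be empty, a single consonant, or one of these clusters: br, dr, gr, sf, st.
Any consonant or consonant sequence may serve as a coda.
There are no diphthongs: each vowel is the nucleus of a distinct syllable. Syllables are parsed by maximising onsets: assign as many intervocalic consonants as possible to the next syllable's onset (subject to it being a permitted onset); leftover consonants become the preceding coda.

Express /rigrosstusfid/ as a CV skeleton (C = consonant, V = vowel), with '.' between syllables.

Nuclei (vowels): i, o, u, i → 4 syllables.
/i…o/ gap (V1→V2): /gr/ is a licit onset in full, so it all attaches to the next syllable.
/o…u/ gap (V2→V3): /sst/; trying suffixes from longest down, /st/ is the first permitted one, so coda /s/ | onset /st/.
/u…i/ gap (V3→V4): /sf/ is a licit onset in full, so it all attaches to the next syllable.
Result: ri.gros.stu.sfid.
Mapping each syllable to C/V: /ri/ → CV, /gros/ → CCVC, /stu/ → CCV, /sfid/ → CCVC.

CV.CCVC.CCV.CCVC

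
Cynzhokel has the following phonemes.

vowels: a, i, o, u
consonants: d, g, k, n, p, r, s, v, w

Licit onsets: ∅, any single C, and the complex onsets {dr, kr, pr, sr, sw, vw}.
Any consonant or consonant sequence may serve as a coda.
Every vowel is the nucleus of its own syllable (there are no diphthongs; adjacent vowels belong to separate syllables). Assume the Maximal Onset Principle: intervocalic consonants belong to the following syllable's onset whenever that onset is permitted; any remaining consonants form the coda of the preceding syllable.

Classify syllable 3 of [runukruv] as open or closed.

The vowels are u, u, u — 3 nuclei, so 3 syllables.
/u…u/ gap (V1→V2): /n/ → onset of the next syllable (single consonants are always licit onsets).
/u…u/ gap (V2→V3): /kr/ is a licit onset in full, so it all attaches to the next syllable.
Syllabification: ru.nu.kruv.
Syllable 3 is /kruv/ with coda /v/, so it is closed.

closed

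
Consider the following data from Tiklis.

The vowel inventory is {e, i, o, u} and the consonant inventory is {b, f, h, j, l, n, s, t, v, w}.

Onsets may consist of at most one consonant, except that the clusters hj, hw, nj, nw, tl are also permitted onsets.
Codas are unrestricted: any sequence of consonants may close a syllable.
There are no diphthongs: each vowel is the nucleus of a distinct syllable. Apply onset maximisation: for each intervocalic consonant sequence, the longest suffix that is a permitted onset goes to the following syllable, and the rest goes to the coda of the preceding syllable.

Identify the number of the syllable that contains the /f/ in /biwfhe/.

The vowels are i, e — 2 nuclei, so 2 syllables.
Between /i/ (V1) and /e/ (V2): /wfh/ splits as /wf/ + /h/ (/h/ is the longest suffix that is a licit onset).
So the parse is biwf.he.
The /f/ is in the coda of syllable 1 (/biwf/).

1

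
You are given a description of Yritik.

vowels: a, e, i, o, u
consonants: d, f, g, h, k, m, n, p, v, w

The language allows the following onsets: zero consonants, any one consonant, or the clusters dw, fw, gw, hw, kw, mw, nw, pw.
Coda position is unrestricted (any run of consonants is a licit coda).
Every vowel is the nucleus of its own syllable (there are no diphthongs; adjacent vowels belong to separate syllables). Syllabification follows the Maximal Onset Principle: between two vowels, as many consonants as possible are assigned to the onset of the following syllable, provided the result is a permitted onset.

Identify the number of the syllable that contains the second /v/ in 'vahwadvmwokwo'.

Vowels present: a, a, o, o; each is a nucleus, giving 4 syllables.
σ1/σ2 boundary: cluster /hw/ — /hw/ is itself a permitted onset, so the whole cluster goes right; preceding coda = ∅.
σ2/σ3 boundary: /dvmw/; trying suffixes from longest down, /mw/ is the first permitted one, so coda /dv/ | onset /mw/.
σ3/σ4 boundary: /kw/ is a licit onset in full, so it all attaches to the next syllable.
So the parse is va.hwadv.mwo.kwo.
The second /v/ is in the coda of syllable 2 (/hwadv/).

2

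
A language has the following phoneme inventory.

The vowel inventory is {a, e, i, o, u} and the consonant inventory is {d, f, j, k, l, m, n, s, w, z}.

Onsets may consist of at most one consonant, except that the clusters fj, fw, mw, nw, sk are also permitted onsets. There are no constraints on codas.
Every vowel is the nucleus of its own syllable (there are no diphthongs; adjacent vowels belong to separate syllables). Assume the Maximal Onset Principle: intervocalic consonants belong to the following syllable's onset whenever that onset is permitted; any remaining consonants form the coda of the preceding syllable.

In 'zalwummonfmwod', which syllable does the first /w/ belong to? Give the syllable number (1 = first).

2

Nuclei (vowels): a, u, o, o → 4 syllables.
Between /a/ (V1) and /u/ (V2): /lw/ splits as /l/ + /w/ (/w/ is the longest suffix that is a licit onset).
Between /u/ (V2) and /o/ (V3): /mm/ splits as /m/ + /m/ (/m/ is the longest suffix that is a licit onset).
Between /o/ (V3) and /o/ (V4): /nfmw/; trying suffixes from longest down, /mw/ is the first permitted one, so coda /nf/ | onset /mw/.
So the parse is zal.wum.monf.mwod.
The first /w/ is in the onset of syllable 2 (/wum/).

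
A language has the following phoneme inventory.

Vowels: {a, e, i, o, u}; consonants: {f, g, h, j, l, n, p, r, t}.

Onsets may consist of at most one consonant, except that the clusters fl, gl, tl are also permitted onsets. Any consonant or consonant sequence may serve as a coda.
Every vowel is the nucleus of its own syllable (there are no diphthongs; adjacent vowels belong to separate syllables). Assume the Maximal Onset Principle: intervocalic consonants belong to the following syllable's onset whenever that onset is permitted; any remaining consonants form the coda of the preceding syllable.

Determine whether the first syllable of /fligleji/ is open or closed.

open

Nuclei (vowels): i, e, i → 3 syllables.
/i…e/ gap (V1→V2): /gl/ is a licit onset in full, so it all attaches to the next syllable.
/e…i/ gap (V2→V3): /j/ → onset of the next syllable (single consonants are always licit onsets).
So the parse is fli.gle.ji.
Syllable 1 is /fli/; it ends in its nucleus with no coda, so it is open.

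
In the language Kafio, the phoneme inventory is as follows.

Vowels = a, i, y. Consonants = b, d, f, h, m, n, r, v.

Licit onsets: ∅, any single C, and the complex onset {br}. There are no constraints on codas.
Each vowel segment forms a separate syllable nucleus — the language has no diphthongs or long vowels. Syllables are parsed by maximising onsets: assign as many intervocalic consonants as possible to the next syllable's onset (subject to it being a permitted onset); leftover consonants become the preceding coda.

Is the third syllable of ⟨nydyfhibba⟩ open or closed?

Vowels present: y, y, i, a; each is a nucleus, giving 4 syllables.
Between /y/ (V1) and /y/ (V2): /d/ is a single consonant, so it becomes the next onset.
Between /y/ (V2) and /i/ (V3): /fh/ splits as /f/ + /h/ (/h/ is the longest suffix that is a licit onset).
Between /i/ (V3) and /a/ (V4): /bb/ — longest licit onset from the right is /b/, leaving /b/ as coda.
So the parse is ny.dyf.hib.ba.
Syllable 3 is /hib/ with coda /b/, so it is closed.

closed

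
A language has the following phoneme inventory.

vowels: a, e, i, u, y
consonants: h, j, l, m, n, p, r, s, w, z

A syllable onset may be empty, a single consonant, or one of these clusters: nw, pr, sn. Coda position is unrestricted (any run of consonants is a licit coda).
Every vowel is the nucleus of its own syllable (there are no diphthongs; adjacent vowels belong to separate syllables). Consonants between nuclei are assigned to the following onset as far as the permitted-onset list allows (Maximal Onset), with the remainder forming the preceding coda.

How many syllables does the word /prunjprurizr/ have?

3

Vowels present: u, u, i; each is a nucleus, giving 3 syllables.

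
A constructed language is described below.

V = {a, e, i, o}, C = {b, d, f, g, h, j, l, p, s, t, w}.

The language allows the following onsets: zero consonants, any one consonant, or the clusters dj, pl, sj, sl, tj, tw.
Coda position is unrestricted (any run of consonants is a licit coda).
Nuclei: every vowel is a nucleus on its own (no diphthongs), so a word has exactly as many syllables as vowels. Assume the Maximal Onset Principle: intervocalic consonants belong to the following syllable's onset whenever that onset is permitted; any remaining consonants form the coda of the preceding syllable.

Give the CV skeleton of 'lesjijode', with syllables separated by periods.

Vowels present: e, i, o, e; each is a nucleus, giving 4 syllables.
/e…i/ gap (V1→V2): cluster /sj/ — /sj/ is itself a permitted onset, so the whole cluster goes right; preceding coda = ∅.
/i…o/ gap (V2→V3): just /j/ — single C goes to the following onset.
/o…e/ gap (V3→V4): just /d/ — single C goes to the following onset.
Result: le.sji.jo.de.
Mapping each syllable to C/V: /le/ → CV, /sji/ → CCV, /jo/ → CV, /de/ → CV.

CV.CCV.CV.CV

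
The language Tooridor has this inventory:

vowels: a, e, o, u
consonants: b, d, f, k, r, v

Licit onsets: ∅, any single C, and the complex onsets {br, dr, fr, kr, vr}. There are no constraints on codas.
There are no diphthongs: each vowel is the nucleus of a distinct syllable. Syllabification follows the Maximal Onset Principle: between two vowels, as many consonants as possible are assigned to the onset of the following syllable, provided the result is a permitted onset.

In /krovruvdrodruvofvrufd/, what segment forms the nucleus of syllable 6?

Nuclei (vowels): o, u, o, u, o, u → 6 syllables.
The sixth nucleus (vowel 6 from the left) is /u/.

u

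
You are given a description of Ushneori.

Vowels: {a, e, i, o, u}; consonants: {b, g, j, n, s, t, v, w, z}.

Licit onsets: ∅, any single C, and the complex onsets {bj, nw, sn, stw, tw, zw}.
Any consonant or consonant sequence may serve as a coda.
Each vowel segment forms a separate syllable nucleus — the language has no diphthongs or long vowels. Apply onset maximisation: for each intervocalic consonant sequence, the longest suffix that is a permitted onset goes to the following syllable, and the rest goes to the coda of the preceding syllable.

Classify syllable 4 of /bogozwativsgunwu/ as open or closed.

closed

The vowels are o, o, a, i, u, u — 6 nuclei, so 6 syllables.
σ1/σ2 boundary: just /g/ — single C goes to the following onset.
σ2/σ3 boundary: /zw/ — entire cluster is a permitted onset → onset /zw/, coda ∅.
σ3/σ4 boundary: /t/ is a single consonant, so it becomes the next onset.
σ4/σ5 boundary: /vsg/; trying suffixes from longest down, /g/ is the first permitted one, so coda /vs/ | onset /g/.
σ5/σ6 boundary: cluster /nw/ — /nw/ is itself a permitted onset, so the whole cluster goes right; preceding coda = ∅.
Putting it together: bo.go.zwa.tivs.gu.nwu.
Syllable 4 is /tivs/ with coda /vs/, so it is closed.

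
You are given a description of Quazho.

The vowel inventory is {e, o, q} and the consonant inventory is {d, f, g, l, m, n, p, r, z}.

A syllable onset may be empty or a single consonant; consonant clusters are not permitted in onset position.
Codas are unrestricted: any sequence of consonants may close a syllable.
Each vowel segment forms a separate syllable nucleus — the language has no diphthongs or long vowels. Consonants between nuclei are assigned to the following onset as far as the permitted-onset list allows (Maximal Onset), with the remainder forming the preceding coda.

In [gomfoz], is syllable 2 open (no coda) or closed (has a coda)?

The vowels are o, o — 2 nuclei, so 2 syllables.
Between /o/ (V1) and /o/ (V2): /mf/ — longest licit onset from the right is /f/, leaving /m/ as coda.
So the parse is gom.foz.
Syllable 2 is /foz/ with coda /z/, so it is closed.

closed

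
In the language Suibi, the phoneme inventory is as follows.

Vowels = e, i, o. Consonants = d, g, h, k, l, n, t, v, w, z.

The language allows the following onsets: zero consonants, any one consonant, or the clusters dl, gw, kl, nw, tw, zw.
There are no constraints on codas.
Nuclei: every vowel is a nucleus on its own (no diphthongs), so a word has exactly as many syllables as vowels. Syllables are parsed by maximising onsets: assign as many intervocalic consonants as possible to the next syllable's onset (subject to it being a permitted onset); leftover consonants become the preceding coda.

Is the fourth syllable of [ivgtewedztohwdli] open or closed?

Vowels present: i, e, e, o, i; each is a nucleus, giving 5 syllables.
Between /i/ (V1) and /e/ (V2): /vgt/ splits as /vg/ + /t/ (/t/ is the longest suffix that is a licit onset).
Between /e/ (V2) and /e/ (V3): /w/ is a single consonant, so it becomes the next onset.
Between /e/ (V3) and /o/ (V4): /dzt/ — longest licit onset from the right is /t/, leaving /dz/ as coda.
Between /o/ (V4) and /i/ (V5): /hwdl/ — longest licit onset from the right is /dl/, leaving /hw/ as coda.
So the parse is ivg.te.wedz.tohw.dli.
Syllable 4 is /tohw/ with coda /hw/, so it is closed.

closed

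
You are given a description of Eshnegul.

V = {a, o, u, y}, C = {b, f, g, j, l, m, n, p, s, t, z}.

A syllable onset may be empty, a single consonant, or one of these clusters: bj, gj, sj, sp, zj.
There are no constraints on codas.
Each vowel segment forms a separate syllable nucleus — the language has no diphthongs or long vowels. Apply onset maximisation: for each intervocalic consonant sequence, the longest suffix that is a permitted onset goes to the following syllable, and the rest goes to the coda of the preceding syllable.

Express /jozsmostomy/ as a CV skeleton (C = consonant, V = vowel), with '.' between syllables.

Vowels present: o, o, o, y; each is a nucleus, giving 4 syllables.
σ1/σ2 boundary: /zsm/; trying suffixes from longest down, /m/ is the first permitted one, so coda /zs/ | onset /m/.
σ2/σ3 boundary: /st/ splits as /s/ + /t/ (/t/ is the longest suffix that is a licit onset).
σ3/σ4 boundary: just /m/ — single C goes to the following onset.
So the parse is jozs.mos.to.my.
Mapping each syllable to C/V: /jozs/ → CVCC, /mos/ → CVC, /to/ → CV, /my/ → CV.

CVCC.CVC.CV.CV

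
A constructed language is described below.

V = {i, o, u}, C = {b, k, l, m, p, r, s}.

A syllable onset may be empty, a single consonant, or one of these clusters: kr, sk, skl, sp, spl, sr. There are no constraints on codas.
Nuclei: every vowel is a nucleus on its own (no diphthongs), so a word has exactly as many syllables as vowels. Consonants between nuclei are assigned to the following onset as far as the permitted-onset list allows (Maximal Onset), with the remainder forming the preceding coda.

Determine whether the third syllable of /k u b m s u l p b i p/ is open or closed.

The vowels are u, u, i — 3 nuclei, so 3 syllables.
σ1/σ2 boundary: /bms/; trying suffixes from longest down, /s/ is the first permitted one, so coda /bm/ | onset /s/.
σ2/σ3 boundary: /lpb/; trying suffixes from longest down, /b/ is the first permitted one, so coda /lp/ | onset /b/.
So the parse is kubm.sulp.bip.
Syllable 3 is /bip/ with coda /p/, so it is closed.

closed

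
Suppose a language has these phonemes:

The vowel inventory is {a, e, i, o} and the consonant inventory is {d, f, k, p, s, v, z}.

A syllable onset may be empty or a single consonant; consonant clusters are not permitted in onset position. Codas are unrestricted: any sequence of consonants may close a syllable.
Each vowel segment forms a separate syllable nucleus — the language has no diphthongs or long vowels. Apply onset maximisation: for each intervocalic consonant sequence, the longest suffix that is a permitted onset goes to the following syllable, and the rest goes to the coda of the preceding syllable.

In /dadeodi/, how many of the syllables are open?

4

The vowels are a, e, o, i — 4 nuclei, so 4 syllables.
V1 /a/ – V2 /e/: /d/ → onset of the next syllable (single consonants are always licit onsets).
V2 /e/ – V3 /o/: nothing intervenes; syllable break is V.V.
V3 /o/ – V4 /i/: /d/ is a single consonant, so it becomes the next onset.
Syllabification: da.de.o.di.
Classifying each syllable: /da/ (open), /de/ (open), /o/ (open), /di/ (open).
Open syllables: 4.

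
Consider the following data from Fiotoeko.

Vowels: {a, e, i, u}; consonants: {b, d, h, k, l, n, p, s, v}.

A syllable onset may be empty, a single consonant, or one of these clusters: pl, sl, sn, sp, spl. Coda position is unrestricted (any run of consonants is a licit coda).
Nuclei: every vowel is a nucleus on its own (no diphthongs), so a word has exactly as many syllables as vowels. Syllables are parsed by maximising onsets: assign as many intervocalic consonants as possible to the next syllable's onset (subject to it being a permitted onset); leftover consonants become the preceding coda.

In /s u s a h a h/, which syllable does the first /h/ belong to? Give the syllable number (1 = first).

3

Vowels present: u, a, a; each is a nucleus, giving 3 syllables.
Between /u/ (V1) and /a/ (V2): /s/ → onset of the next syllable (single consonants are always licit onsets).
Between /a/ (V2) and /a/ (V3): /h/ is a single consonant, so it becomes the next onset.
Syllabification: su.sa.hah.
The first /h/ is in the onset of syllable 3 (/hah/).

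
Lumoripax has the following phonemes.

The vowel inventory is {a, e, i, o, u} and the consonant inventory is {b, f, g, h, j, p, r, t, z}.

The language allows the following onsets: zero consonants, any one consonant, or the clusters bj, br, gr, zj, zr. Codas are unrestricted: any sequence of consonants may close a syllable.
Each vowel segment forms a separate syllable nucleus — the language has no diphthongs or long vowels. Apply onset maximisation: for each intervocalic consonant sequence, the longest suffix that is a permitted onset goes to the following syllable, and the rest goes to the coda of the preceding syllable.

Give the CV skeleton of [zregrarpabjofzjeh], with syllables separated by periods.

The vowels are e, a, a, o, e — 5 nuclei, so 5 syllables.
V1 /e/ – V2 /a/: cluster /gr/ — /gr/ is itself a permitted onset, so the whole cluster goes right; preceding coda = ∅.
V2 /a/ – V3 /a/: /rp/; trying suffixes from longest down, /p/ is the first permitted one, so coda /r/ | onset /p/.
V3 /a/ – V4 /o/: cluster /bj/ — /bj/ is itself a permitted onset, so the whole cluster goes right; preceding coda = ∅.
V4 /o/ – V5 /e/: cluster /fzj/ — the longest permitted-onset suffix is /zj/; onset = /zj/, preceding coda = /f/.
Putting it together: zre.grar.pa.bjof.zjeh.
Mapping each syllable to C/V: /zre/ → CCV, /grar/ → CCVC, /pa/ → CV, /bjof/ → CCVC, /zjeh/ → CCVC.

CCV.CCVC.CV.CCVC.CCVC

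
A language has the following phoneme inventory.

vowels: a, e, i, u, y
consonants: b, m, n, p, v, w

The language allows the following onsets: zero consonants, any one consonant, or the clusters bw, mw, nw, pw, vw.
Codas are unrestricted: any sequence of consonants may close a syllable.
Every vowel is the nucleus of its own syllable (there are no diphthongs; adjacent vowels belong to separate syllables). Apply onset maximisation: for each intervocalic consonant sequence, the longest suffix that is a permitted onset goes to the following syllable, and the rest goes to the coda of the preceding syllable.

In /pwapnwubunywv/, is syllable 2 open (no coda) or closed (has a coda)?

Vowels present: a, u, u, y; each is a nucleus, giving 4 syllables.
σ1/σ2 boundary: cluster /pnw/ — the longest permitted-onset suffix is /nw/; onset = /nw/, preceding coda = /p/.
σ2/σ3 boundary: /b/ → onset of the next syllable (single consonants are always licit onsets).
σ3/σ4 boundary: /n/ is a single consonant, so it becomes the next onset.
So the parse is pwap.nwu.bu.nywv.
Syllable 2 is /nwu/; it ends in its nucleus with no coda, so it is open.

open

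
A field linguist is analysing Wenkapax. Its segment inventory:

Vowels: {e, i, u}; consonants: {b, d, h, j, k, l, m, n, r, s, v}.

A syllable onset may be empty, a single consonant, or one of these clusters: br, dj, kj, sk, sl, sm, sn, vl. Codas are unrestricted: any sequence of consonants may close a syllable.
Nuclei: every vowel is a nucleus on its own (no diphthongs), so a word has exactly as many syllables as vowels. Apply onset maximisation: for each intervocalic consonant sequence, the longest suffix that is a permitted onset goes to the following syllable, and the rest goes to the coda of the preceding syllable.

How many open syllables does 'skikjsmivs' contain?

The vowels are i, i — 2 nuclei, so 2 syllables.
Between /i/ (V1) and /i/ (V2): cluster /kjsm/ — the longest permitted-onset suffix is /sm/; onset = /sm/, preceding coda = /kj/.
Result: skikj.smivs.
Classifying each syllable: /skikj/ (closed), /smivs/ (closed).
Open syllables: 0.

0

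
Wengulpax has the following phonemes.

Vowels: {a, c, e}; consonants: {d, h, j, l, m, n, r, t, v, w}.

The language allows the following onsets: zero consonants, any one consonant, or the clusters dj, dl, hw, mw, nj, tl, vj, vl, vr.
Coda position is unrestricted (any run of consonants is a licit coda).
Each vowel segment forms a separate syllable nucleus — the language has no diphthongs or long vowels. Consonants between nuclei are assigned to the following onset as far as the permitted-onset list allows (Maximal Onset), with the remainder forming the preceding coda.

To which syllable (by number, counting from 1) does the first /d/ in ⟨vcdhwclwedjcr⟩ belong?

1

Nuclei (vowels): c, c, e, c → 4 syllables.
σ1/σ2 boundary: /dhw/ splits as /d/ + /hw/ (/hw/ is the longest suffix that is a licit onset).
σ2/σ3 boundary: /lw/; trying suffixes from longest down, /w/ is the first permitted one, so coda /l/ | onset /w/.
σ3/σ4 boundary: /dj/ is a licit onset in full, so it all attaches to the next syllable.
Result: vcd.hwcl.we.djcr.
The first /d/ is in the coda of syllable 1 (/vcd/).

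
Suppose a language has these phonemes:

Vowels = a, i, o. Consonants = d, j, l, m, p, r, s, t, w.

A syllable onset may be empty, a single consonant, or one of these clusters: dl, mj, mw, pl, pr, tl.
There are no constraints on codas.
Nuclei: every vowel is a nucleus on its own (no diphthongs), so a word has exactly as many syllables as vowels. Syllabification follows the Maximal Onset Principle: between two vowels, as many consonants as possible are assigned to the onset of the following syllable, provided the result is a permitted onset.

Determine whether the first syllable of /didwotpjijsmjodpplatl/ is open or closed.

closed

The vowels are i, o, i, o, a — 5 nuclei, so 5 syllables.
σ1/σ2 boundary: /dw/ splits as /d/ + /w/ (/w/ is the longest suffix that is a licit onset).
σ2/σ3 boundary: /tpj/ splits as /tp/ + /j/ (/j/ is the longest suffix that is a licit onset).
σ3/σ4 boundary: /jsmj/ — longest licit onset from the right is /mj/, leaving /js/ as coda.
σ4/σ5 boundary: /dppl/ — longest licit onset from the right is /pl/, leaving /dp/ as coda.
So the parse is did.wotp.jijs.mjodp.platl.
Syllable 1 is /did/ with coda /d/, so it is closed.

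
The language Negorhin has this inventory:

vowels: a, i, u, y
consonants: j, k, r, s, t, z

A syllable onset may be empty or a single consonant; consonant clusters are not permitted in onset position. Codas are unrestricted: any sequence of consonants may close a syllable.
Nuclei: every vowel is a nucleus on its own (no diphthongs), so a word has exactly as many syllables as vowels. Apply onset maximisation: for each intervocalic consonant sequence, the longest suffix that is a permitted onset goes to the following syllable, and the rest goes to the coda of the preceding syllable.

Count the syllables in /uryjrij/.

The vowels are u, y, i — 3 nuclei, so 3 syllables.

3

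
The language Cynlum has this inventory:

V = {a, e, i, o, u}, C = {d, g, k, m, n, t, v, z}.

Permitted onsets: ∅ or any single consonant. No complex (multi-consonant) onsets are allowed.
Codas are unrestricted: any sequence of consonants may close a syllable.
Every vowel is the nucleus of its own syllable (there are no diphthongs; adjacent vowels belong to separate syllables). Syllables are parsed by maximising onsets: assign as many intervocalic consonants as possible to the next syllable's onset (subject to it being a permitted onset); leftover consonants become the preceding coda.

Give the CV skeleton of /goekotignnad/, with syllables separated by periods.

The vowels are o, e, o, i, a — 5 nuclei, so 5 syllables.
/o…e/ gap (V1→V2): no consonants, so the boundary falls immediately after /o/.
/e…o/ gap (V2→V3): /k/ → onset of the next syllable (single consonants are always licit onsets).
/o…i/ gap (V3→V4): just /t/ — single C goes to the following onset.
/i…a/ gap (V4→V5): /gnn/ splits as /gn/ + /n/ (/n/ is the longest suffix that is a licit onset).
Syllabification: go.e.ko.tign.nad.
Mapping each syllable to C/V: /go/ → CV, /e/ → V, /ko/ → CV, /tign/ → CVCC, /nad/ → CVC.

CV.V.CV.CVCC.CVC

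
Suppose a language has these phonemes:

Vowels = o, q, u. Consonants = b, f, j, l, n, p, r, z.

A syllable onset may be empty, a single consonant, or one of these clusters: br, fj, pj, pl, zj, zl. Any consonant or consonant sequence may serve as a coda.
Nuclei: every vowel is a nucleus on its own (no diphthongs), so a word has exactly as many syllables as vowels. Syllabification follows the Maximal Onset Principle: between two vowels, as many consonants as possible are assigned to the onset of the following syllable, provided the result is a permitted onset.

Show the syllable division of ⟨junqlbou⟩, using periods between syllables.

The vowels are u, q, o, u — 4 nuclei, so 4 syllables.
/u…q/ gap (V1→V2): /n/ is a single consonant, so it becomes the next onset.
/q…o/ gap (V2→V3): /lb/; trying suffixes from longest down, /b/ is the first permitted one, so coda /l/ | onset /b/.
/o…u/ gap (V3→V4): hiatus — the boundary sits between the two vowels.

ju.nql.bo.u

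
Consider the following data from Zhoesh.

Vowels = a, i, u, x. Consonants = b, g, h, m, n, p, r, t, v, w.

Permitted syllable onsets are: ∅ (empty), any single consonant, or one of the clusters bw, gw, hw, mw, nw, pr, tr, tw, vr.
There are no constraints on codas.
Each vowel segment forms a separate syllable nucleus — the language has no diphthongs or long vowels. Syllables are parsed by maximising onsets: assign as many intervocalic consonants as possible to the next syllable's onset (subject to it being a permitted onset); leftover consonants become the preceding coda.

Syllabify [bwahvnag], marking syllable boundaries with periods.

bwahv.nag

Vowels present: a, a; each is a nucleus, giving 2 syllables.
V1 /a/ – V2 /a/: /hvn/ splits as /hv/ + /n/ (/n/ is the longest suffix that is a licit onset).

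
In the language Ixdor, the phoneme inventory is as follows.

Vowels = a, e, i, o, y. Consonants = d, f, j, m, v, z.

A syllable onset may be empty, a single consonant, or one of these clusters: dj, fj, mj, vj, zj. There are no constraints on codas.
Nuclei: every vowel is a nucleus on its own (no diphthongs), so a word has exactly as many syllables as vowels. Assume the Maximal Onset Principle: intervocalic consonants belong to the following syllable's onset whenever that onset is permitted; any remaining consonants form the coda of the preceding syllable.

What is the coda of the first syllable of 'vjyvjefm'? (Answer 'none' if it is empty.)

Vowels present: y, e; each is a nucleus, giving 2 syllables.
σ1/σ2 boundary: /vj/ — entire cluster is a permitted onset → onset /vj/, coda ∅.
Syllabification: vjy.vjefm.
Syllable 1 is /vjy/: onset /vj/, nucleus /y/, coda ∅.

none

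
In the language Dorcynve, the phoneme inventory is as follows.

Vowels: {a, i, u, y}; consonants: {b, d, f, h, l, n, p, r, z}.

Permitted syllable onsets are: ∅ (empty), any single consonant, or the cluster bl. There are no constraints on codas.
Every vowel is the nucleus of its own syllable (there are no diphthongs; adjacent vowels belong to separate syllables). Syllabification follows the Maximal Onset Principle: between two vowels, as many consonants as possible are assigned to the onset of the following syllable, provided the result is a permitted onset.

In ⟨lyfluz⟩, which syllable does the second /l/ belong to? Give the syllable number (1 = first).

2

Vowels present: y, u; each is a nucleus, giving 2 syllables.
/y…u/ gap (V1→V2): /fl/ splits as /f/ + /l/ (/l/ is the longest suffix that is a licit onset).
Putting it together: lyf.luz.
The second /l/ is in the onset of syllable 2 (/luz/).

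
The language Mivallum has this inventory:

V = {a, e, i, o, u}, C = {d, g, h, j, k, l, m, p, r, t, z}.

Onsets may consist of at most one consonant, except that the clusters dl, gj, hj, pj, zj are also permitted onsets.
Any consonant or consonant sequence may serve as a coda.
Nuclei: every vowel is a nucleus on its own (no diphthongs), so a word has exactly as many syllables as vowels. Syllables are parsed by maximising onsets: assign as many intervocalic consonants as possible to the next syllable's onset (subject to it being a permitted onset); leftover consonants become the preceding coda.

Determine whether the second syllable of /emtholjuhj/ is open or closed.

closed

The vowels are e, o, u — 3 nuclei, so 3 syllables.
V1 /e/ – V2 /o/: /mth/ splits as /mt/ + /h/ (/h/ is the longest suffix that is a licit onset).
V2 /o/ – V3 /u/: /lj/ splits as /l/ + /j/ (/j/ is the longest suffix that is a licit onset).
So the parse is emt.hol.juhj.
Syllable 2 is /hol/ with coda /l/, so it is closed.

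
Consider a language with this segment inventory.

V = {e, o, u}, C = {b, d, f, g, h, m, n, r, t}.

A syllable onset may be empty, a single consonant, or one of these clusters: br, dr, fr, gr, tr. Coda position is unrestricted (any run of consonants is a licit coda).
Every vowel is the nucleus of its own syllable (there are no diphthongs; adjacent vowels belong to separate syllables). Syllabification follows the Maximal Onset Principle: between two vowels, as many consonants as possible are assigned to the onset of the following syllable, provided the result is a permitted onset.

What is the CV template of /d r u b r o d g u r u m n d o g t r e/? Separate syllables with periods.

CCV.CCVC.CV.CVCC.CVC.CCV

The vowels are u, o, u, u, o, e — 6 nuclei, so 6 syllables.
V1 /u/ – V2 /o/: /br/ — entire cluster is a permitted onset → onset /br/, coda ∅.
V2 /o/ – V3 /u/: /dg/; trying suffixes from longest down, /g/ is the first permitted one, so coda /d/ | onset /g/.
V3 /u/ – V4 /u/: /r/ → onset of the next syllable (single consonants are always licit onsets).
V4 /u/ – V5 /o/: cluster /mnd/ — the longest permitted-onset suffix is /d/; onset = /d/, preceding coda = /mn/.
V5 /o/ – V6 /e/: /gtr/; trying suffixes from longest down, /tr/ is the first permitted one, so coda /g/ | onset /tr/.
Putting it together: dru.brod.gu.rumn.dog.tre.
Mapping each syllable to C/V: /dru/ → CCV, /brod/ → CCVC, /gu/ → CV, /rumn/ → CVCC, /dog/ → CVC, /tre/ → CCV.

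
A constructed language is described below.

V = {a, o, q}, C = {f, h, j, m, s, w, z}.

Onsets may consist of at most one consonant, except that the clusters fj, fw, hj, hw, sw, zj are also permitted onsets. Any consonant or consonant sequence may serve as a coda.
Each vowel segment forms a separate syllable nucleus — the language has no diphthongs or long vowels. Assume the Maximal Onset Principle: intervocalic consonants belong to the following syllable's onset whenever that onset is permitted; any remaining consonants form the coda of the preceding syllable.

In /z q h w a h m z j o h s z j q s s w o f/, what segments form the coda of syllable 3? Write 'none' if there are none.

Vowels present: q, a, o, q, o; each is a nucleus, giving 5 syllables.
/q…a/ gap (V1→V2): /hw/ is a licit onset in full, so it all attaches to the next syllable.
/a…o/ gap (V2→V3): cluster /hmzj/ — the longest permitted-onset suffix is /zj/; onset = /zj/, preceding coda = /hm/.
/o…q/ gap (V3→V4): /hszj/; trying suffixes from longest down, /zj/ is the first permitted one, so coda /hs/ | onset /zj/.
/q…o/ gap (V4→V5): /ssw/ — longest licit onset from the right is /sw/, leaving /s/ as coda.
Syllabification: zq.hwahm.zjohs.zjqs.swof.
Syllable 3 is /zjohs/: onset /zj/, nucleus /o/, coda /hs/.

hs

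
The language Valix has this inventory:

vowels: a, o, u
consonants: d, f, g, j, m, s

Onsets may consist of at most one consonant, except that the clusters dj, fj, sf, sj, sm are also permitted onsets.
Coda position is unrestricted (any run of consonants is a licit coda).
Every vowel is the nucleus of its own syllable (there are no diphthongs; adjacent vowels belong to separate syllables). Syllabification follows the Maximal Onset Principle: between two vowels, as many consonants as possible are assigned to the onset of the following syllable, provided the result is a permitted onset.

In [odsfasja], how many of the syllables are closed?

1

The vowels are o, a, a — 3 nuclei, so 3 syllables.
V1 /o/ – V2 /a/: /dsf/; trying suffixes from longest down, /sf/ is the first permitted one, so coda /d/ | onset /sf/.
V2 /a/ – V3 /a/: cluster /sj/ — /sj/ is itself a permitted onset, so the whole cluster goes right; preceding coda = ∅.
So the parse is od.sfa.sja.
Classifying each syllable: /od/ (closed), /sfa/ (open), /sja/ (open).
Closed syllables: 1.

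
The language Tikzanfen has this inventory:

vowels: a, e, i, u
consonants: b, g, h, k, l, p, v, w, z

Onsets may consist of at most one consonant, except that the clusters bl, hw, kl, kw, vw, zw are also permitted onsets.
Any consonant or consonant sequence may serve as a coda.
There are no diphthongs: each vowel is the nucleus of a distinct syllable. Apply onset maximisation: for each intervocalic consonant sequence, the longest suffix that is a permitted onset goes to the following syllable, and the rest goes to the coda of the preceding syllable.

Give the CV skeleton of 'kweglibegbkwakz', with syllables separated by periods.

Vowels present: e, i, e, a; each is a nucleus, giving 4 syllables.
Between /e/ (V1) and /i/ (V2): /gl/; trying suffixes from longest down, /l/ is the first permitted one, so coda /g/ | onset /l/.
Between /i/ (V2) and /e/ (V3): just /b/ — single C goes to the following onset.
Between /e/ (V3) and /a/ (V4): /gbkw/ splits as /gb/ + /kw/ (/kw/ is the longest suffix that is a licit onset).
Putting it together: kweg.li.begb.kwakz.
Mapping each syllable to C/V: /kweg/ → CCVC, /li/ → CV, /begb/ → CVCC, /kwakz/ → CCVCC.

CCVC.CV.CVCC.CCVCC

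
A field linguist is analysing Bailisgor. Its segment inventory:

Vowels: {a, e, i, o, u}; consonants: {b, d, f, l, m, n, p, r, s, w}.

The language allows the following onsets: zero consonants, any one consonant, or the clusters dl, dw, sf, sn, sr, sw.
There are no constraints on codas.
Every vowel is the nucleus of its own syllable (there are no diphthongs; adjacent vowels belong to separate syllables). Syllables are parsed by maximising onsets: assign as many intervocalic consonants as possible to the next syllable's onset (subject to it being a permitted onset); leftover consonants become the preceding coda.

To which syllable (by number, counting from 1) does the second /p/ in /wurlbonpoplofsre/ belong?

Vowels present: u, o, o, o, e; each is a nucleus, giving 5 syllables.
/u…o/ gap (V1→V2): /rlb/; trying suffixes from longest down, /b/ is the first permitted one, so coda /rl/ | onset /b/.
/o…o/ gap (V2→V3): /np/ — longest licit onset from the right is /p/, leaving /n/ as coda.
/o…o/ gap (V3→V4): /pl/ splits as /p/ + /l/ (/l/ is the longest suffix that is a licit onset).
/o…e/ gap (V4→V5): cluster /fsr/ — the longest permitted-onset suffix is /sr/; onset = /sr/, preceding coda = /f/.
Putting it together: wurl.bon.pop.lof.sre.
The second /p/ is in the coda of syllable 3 (/pop/).

3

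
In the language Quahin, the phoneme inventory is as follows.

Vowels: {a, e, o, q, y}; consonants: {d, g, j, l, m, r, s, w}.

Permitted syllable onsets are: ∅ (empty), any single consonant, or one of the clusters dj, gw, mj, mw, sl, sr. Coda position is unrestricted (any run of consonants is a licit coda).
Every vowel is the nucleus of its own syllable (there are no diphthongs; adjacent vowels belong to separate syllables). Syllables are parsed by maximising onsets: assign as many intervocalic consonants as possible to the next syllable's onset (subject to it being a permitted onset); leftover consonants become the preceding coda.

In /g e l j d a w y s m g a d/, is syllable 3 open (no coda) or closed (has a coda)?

Vowels present: e, a, y, a; each is a nucleus, giving 4 syllables.
V1 /e/ – V2 /a/: /ljd/; trying suffixes from longest down, /d/ is the first permitted one, so coda /lj/ | onset /d/.
V2 /a/ – V3 /y/: /w/ is a single consonant, so it becomes the next onset.
V3 /y/ – V4 /a/: /smg/; trying suffixes from longest down, /g/ is the first permitted one, so coda /sm/ | onset /g/.
Putting it together: gelj.da.wysm.gad.
Syllable 3 is /wysm/ with coda /sm/, so it is closed.

closed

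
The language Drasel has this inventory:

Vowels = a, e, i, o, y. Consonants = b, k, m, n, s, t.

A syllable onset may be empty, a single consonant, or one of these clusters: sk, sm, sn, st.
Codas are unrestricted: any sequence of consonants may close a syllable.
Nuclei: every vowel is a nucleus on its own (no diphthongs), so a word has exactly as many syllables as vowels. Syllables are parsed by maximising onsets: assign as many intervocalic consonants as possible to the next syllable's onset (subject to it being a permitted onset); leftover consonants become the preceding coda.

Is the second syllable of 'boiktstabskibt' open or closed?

closed

Nuclei (vowels): o, i, a, i → 4 syllables.
/o…i/ gap (V1→V2): hiatus — the boundary sits between the two vowels.
/i…a/ gap (V2→V3): /ktst/ splits as /kt/ + /st/ (/st/ is the longest suffix that is a licit onset).
/a…i/ gap (V3→V4): /bsk/ splits as /b/ + /sk/ (/sk/ is the longest suffix that is a licit onset).
Result: bo.ikt.stab.skibt.
Syllable 2 is /ikt/ with coda /kt/, so it is closed.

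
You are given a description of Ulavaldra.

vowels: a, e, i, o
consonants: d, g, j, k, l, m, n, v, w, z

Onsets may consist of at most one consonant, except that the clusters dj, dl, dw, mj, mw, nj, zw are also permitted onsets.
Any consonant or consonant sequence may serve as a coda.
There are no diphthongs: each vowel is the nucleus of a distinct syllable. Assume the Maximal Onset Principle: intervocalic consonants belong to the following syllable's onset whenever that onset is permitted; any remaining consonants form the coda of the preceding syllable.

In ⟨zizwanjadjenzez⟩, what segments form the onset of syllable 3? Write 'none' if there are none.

nj

The vowels are i, a, a, e, e — 5 nuclei, so 5 syllables.
Between /i/ (V1) and /a/ (V2): cluster /zw/ — /zw/ is itself a permitted onset, so the whole cluster goes right; preceding coda = ∅.
Between /a/ (V2) and /a/ (V3): /nj/ — entire cluster is a permitted onset → onset /nj/, coda ∅.
Between /a/ (V3) and /e/ (V4): /dj/ — entire cluster is a permitted onset → onset /dj/, coda ∅.
Between /e/ (V4) and /e/ (V5): /nz/; trying suffixes from longest down, /z/ is the first permitted one, so coda /n/ | onset /z/.
So the parse is zi.zwa.nja.djen.zez.
Syllable 3 is /nja/: onset /nj/, nucleus /a/, coda ∅.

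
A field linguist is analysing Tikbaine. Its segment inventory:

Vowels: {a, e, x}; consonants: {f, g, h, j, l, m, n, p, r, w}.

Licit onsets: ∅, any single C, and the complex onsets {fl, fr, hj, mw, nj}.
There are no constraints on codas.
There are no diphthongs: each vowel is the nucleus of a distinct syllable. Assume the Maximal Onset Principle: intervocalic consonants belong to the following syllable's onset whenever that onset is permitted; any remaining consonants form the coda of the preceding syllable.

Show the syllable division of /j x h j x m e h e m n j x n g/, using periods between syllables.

jx.hjx.me.hem.njxng

The vowels are x, x, e, e, x — 5 nuclei, so 5 syllables.
/x…x/ gap (V1→V2): /hj/ — entire cluster is a permitted onset → onset /hj/, coda ∅.
/x…e/ gap (V2→V3): just /m/ — single C goes to the following onset.
/e…e/ gap (V3→V4): /h/ → onset of the next syllable (single consonants are always licit onsets).
/e…x/ gap (V4→V5): cluster /mnj/ — the longest permitted-onset suffix is /nj/; onset = /nj/, preceding coda = /m/.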